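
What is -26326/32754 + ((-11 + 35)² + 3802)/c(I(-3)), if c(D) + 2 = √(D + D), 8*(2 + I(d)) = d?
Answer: -574048753/573195 - 8756*I*√19/35 ≈ -1001.5 - 1090.5*I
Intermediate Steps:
I(d) = -2 + d/8
c(D) = -2 + √2*√D (c(D) = -2 + √(D + D) = -2 + √(2*D) = -2 + √2*√D)
-26326/32754 + ((-11 + 35)² + 3802)/c(I(-3)) = -26326/32754 + ((-11 + 35)² + 3802)/(-2 + √2*√(-2 + (⅛)*(-3))) = -26326*1/32754 + (24² + 3802)/(-2 + √2*√(-2 - 3/8)) = -13163/16377 + (576 + 3802)/(-2 + √2*√(-19/8)) = -13163/16377 + 4378/(-2 + √2*(I*√38/4)) = -13163/16377 + 4378/(-2 + I*√19/2)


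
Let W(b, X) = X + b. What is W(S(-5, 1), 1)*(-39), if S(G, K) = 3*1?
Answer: -156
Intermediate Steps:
S(G, K) = 3
W(S(-5, 1), 1)*(-39) = (1 + 3)*(-39) = 4*(-39) = -156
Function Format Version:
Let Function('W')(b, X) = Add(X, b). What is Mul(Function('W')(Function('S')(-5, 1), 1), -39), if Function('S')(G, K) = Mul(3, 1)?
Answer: -156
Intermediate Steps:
Function('S')(G, K) = 3
Mul(Function('W')(Function('S')(-5, 1), 1), -39) = Mul(Add(1, 3), -39) = Mul(4, -39) = -156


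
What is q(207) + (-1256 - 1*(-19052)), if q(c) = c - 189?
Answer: 17814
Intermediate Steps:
q(c) = -189 + c
q(207) + (-1256 - 1*(-19052)) = (-189 + 207) + (-1256 - 1*(-19052)) = 18 + (-1256 + 19052) = 18 + 17796 = 17814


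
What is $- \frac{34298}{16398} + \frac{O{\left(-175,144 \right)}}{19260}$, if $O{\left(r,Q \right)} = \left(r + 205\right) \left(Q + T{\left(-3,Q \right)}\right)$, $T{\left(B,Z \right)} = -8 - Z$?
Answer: $- \frac{1845875}{877293} \approx -2.1041$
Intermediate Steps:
$O{\left(r,Q \right)} = -1640 - 8 r$ ($O{\left(r,Q \right)} = \left(r + 205\right) \left(Q - \left(8 + Q\right)\right) = \left(205 + r\right) \left(-8\right) = -1640 - 8 r$)
$- \frac{34298}{16398} + \frac{O{\left(-175,144 \right)}}{19260} = - \frac{34298}{16398} + \frac{-1640 - -1400}{19260} = \left(-34298\right) \frac{1}{16398} + \left(-1640 + 1400\right) \frac{1}{19260} = - \frac{17149}{8199} - \frac{4}{321} = - \frac{1845875}{877293}$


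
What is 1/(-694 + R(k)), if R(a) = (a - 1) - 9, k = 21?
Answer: -1/683 ≈ -0.0014641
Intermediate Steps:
R(a) = -10 + a (R(a) = (-1 + a) - 9 = -10 + a)
1/(-694 + R(k)) = 1/(-694 + (-10 + 21)) = 1/(-694 + 11) = 1/(-683) = -1/683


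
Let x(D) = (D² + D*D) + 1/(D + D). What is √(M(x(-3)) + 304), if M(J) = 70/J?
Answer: 2*√881359/107 ≈ 17.548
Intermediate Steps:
x(D) = 1/(2*D) + 2*D² (x(D) = (D² + D²) + 1/(2*D) = 2*D² + 1/(2*D) = 1/(2*D) + 2*D²)
√(M(x(-3)) + 304) = √(70/(((½)*(1 + 4*(-3)³)/(-3))) + 304) = √(70/(((½)*(-⅓)*(1 + 4*(-27)))) + 304) = √(70/(((½)*(-⅓)*(1 - 108))) + 304) = √(70/(((½)*(-⅓)*(-107))) + 304) = √(70/(107/6) + 304) = √(70*(6/107) + 304) = √(420/107 + 304) = √(32948/107) = 2*√881359/107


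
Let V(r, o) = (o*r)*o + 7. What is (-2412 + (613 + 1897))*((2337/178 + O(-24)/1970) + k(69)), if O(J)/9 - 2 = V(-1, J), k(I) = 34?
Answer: 382640902/87665 ≈ 4364.8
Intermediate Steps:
V(r, o) = 7 + r*o² (V(r, o) = r*o² + 7 = 7 + r*o²)
O(J) = 81 - 9*J² (O(J) = 18 + 9*(7 - J²) = 18 + (63 - 9*J²) = 81 - 9*J²)
(-2412 + (613 + 1897))*((2337/178 + O(-24)/1970) + k(69)) = (-2412 + (613 + 1897))*((2337/178 + (81 - 9*(-24)²)/1970) + 34) = (-2412 + 2510)*((2337*(1/178) + (81 - 9*576)*(1/1970)) + 34) = 98*((2337/178 + (81 - 5184)*(1/1970)) + 34) = 98*((2337/178 - 5103*1/1970) + 34) = 98*((2337/178 - 5103/1970) + 34) = 98*(923889/87665 + 34) = 98*(3904499/87665) = 382640902/87665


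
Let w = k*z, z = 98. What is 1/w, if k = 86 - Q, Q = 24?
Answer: 1/6076 ≈ 0.00016458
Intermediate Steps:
k = 62 (k = 86 - 1*24 = 86 - 24 = 62)
w = 6076 (w = 62*98 = 6076)
1/w = 1/6076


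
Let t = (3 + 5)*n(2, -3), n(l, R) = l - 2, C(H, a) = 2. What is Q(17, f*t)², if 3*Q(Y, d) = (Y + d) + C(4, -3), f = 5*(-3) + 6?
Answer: 361/9 ≈ 40.111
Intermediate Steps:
n(l, R) = -2 + l
t = 0 (t = (3 + 5)*(-2 + 2) = 8*0 = 0)
f = -9 (f = -15 + 6 = -9)
Q(Y, d) = ⅔ + Y/3 + d/3 (Q(Y, d) = ((Y + d) + 2)/3 = (2 + Y + d)/3 = ⅔ + Y/3 + d/3)
Q(17, f*t)² = (⅔ + (⅓)*17 + (-9*0)/3)² = (⅔ + 17/3 + (⅓)*0)² = (⅔ + 17/3 + 0)² = (19/3)² = 361/9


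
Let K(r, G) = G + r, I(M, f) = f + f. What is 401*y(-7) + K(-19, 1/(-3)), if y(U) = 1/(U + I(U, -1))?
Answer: -575/9 ≈ -63.889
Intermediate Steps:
I(M, f) = 2*f
y(U) = 1/(-2 + U) (y(U) = 1/(U + 2*(-1)) = 1/(U - 2) = 1/(-2 + U))
401*y(-7) + K(-19, 1/(-3)) = 401/(-2 - 7) + (1/(-3) - 19) = 401/(-9) + (-1/3 - 19) = 401*(-1/9) - 58/3 = -401/9 - 58/3 = -575/9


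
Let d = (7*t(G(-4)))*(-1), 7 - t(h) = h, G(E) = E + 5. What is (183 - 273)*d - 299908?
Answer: -296128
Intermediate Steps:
G(E) = 5 + E
t(h) = 7 - h
d = -42 (d = (7*(7 - (5 - 4)))*(-1) = (7*(7 - 1*1))*(-1) = (7*(7 - 1))*(-1) = (7*6)*(-1) = 42*(-1) = -42)
(183 - 273)*d - 299908 = (183 - 273)*(-42) - 299908 = -90*(-42) - 299908 = 3780 - 299908 = -296128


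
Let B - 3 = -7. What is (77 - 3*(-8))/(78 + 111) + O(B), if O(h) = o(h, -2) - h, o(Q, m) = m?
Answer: 479/189 ≈ 2.5344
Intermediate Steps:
B = -4 (B = 3 - 7 = -4)
O(h) = -2 - h
(77 - 3*(-8))/(78 + 111) + O(B) = (77 - 3*(-8))/(78 + 111) + (-2 - 1*(-4)) = (77 + 24)/189 + (-2 + 4) = (1/189)*101 + 2 = 101/189 + 2 = 479/189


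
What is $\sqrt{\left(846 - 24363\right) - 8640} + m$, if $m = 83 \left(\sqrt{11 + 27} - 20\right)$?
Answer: $-1660 + 83 \sqrt{38} + 9 i \sqrt{397} \approx -1148.4 + 179.32 i$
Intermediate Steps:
$m = -1660 + 83 \sqrt{38}$ ($m = 83 \left(\sqrt{38} - 20\right) = 83 \left(-20 + \sqrt{38}\right) = -1660 + 83 \sqrt{38} \approx -1148.4$)
$\sqrt{\left(846 - 24363\right) - 8640} + m = \sqrt{\left(846 - 24363\right) - 8640} - \left(1660 - 83 \sqrt{38}\right) = \sqrt{-23517 - 8640} - \left(1660 - 83 \sqrt{38}\right) = \sqrt{-32157} - \left(1660 - 83 \sqrt{38}\right) = 9 i \sqrt{397} - \left(1660 - 83 \sqrt{38}\right) = -1660 + 83 \sqrt{38} + 9 i \sqrt{397}$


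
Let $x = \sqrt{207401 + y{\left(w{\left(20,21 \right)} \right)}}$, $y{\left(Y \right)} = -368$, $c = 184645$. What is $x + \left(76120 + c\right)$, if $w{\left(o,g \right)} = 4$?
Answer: $260765 + \sqrt{207033} \approx 2.6122 \cdot 10^{5}$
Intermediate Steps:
$x = \sqrt{207033}$ ($x = \sqrt{207401 - 368} = \sqrt{207033} \approx 455.01$)
$x + \left(76120 + c\right) = \sqrt{207033} + \left(76120 + 184645\right) = \sqrt{207033} + 260765 = 260765 + \sqrt{207033}$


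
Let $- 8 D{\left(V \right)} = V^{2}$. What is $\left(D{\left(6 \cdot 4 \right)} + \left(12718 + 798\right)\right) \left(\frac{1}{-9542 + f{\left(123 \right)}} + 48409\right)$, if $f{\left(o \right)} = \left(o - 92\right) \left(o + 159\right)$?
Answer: $\frac{130162115839}{200} \approx 6.5081 \cdot 10^{8}$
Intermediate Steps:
$f{\left(o \right)} = \left(-92 + o\right) \left(159 + o\right)$
$D{\left(V \right)} = - \frac{V^{2}}{8}$
$\left(D{\left(6 \cdot 4 \right)} + \left(12718 + 798\right)\right) \left(\frac{1}{-9542 + f{\left(123 \right)}} + 48409\right) = \left(- \frac{\left(6 \cdot 4\right)^{2}}{8} + \left(12718 + 798\right)\right) \left(\frac{1}{-9542 + \left(-14628 + 123^{2} + 67 \cdot 123\right)} + 48409\right) = \left(- \frac{24^{2}}{8} + 13516\right) \left(\frac{1}{-9542 + \left(-14628 + 15129 + 8241\right)} + 48409\right) = \left(\left(- \frac{1}{8}\right) 576 + 13516\right) \left(\frac{1}{-9542 + 8742} + 48409\right) = \left(-72 + 13516\right) \left(\frac{1}{-800} + 48409\right) = 13444 \left(- \frac{1}{800} + 48409\right) = 13444 \cdot \frac{38727199}{800} = \frac{130162115839}{200}$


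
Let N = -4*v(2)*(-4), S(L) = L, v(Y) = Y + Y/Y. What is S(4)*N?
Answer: 192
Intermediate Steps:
v(Y) = 1 + Y (v(Y) = Y + 1 = 1 + Y)
N = 48 (N = -4*(1 + 2)*(-4) = -4*3*(-4) = -12*(-4) = 48)
S(4)*N = 4*48 = 192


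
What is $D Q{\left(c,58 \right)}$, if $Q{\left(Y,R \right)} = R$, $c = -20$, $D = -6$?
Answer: $-348$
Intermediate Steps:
$D Q{\left(c,58 \right)} = \left(-6\right) 58 = -348$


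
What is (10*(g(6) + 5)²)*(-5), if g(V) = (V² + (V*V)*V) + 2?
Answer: -3354050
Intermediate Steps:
g(V) = 2 + V² + V³ (g(V) = (V² + V²*V) + 2 = (V² + V³) + 2 = 2 + V² + V³)
(10*(g(6) + 5)²)*(-5) = (10*((2 + 6² + 6³) + 5)²)*(-5) = (10*((2 + 36 + 216) + 5)²)*(-5) = (10*(254 + 5)²)*(-5) = (10*259²)*(-5) = (10*67081)*(-5) = 670810*(-5) = -3354050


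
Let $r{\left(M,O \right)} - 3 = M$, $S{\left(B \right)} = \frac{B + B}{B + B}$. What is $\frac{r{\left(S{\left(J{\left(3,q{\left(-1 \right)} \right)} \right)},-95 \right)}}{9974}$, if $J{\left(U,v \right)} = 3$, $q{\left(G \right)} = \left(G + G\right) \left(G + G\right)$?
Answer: $\frac{2}{4987} \approx 0.00040104$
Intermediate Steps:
$q{\left(G \right)} = 4 G^{2}$ ($q{\left(G \right)} = 2 G 2 G = 4 G^{2}$)
$S{\left(B \right)} = 1$ ($S{\left(B \right)} = \frac{2 B}{2 B} = 2 B \frac{1}{2 B} = 1$)
$r{\left(M,O \right)} = 3 + M$
$\frac{r{\left(S{\left(J{\left(3,q{\left(-1 \right)} \right)} \right)},-95 \right)}}{9974} = \frac{3 + 1}{9974} = 4 \cdot \frac{1}{9974} = \frac{2}{4987}$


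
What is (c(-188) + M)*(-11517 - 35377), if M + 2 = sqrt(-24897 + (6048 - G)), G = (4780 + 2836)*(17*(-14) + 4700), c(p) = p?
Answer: 8909860 - 46894*I*sqrt(34001441) ≈ 8.9099e+6 - 2.7344e+8*I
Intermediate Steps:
G = 33982592 (G = 7616*(-238 + 4700) = 7616*4462 = 33982592)
M = -2 + I*sqrt(34001441) (M = -2 + sqrt(-24897 + (6048 - 1*33982592)) = -2 + sqrt(-24897 + (6048 - 33982592)) = -2 + sqrt(-24897 - 33976544) = -2 + sqrt(-34001441) = -2 + I*sqrt(34001441) ≈ -2.0 + 5831.1*I)
(c(-188) + M)*(-11517 - 35377) = (-188 + (-2 + I*sqrt(34001441)))*(-11517 - 35377) = (-190 + I*sqrt(34001441))*(-46894) = 8909860 - 46894*I*sqrt(34001441)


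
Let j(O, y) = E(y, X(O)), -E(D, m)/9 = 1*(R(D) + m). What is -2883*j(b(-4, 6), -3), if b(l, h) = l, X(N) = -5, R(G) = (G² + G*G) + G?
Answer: 259470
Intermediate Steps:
R(G) = G + 2*G² (R(G) = (G² + G²) + G = 2*G² + G = G + 2*G²)
E(D, m) = -9*m - 9*D*(1 + 2*D) (E(D, m) = -9*(D*(1 + 2*D) + m) = -9*(m + D*(1 + 2*D)) = -9*m - 9*D*(1 + 2*D))
j(O, y) = 45 - 9*y*(1 + 2*y) (j(O, y) = -9*(-5) - 9*y*(1 + 2*y) = 45 - 9*y*(1 + 2*y))
-2883*j(b(-4, 6), -3) = -2883*(45 - 9*(-3)*(1 + 2*(-3))) = -2883*(45 - 9*(-3)*(1 - 6)) = -2883*(45 - 9*(-3)*(-5)) = -2883*(45 - 135) = -2883*(-90) = 259470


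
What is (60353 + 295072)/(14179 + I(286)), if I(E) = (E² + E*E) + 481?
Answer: 355425/178252 ≈ 1.9939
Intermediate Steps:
I(E) = 481 + 2*E² (I(E) = (E² + E²) + 481 = 2*E² + 481 = 481 + 2*E²)
(60353 + 295072)/(14179 + I(286)) = (60353 + 295072)/(14179 + (481 + 2*286²)) = 355425/(14179 + (481 + 2*81796)) = 355425/(14179 + (481 + 163592)) = 355425/(14179 + 164073) = 355425/178252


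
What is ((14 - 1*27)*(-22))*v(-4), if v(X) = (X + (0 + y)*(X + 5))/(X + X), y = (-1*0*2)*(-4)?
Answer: 143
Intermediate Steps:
y = 0 (y = (0*2)*(-4) = 0*(-4) = 0)
v(X) = ½ (v(X) = (X + (0 + 0)*(X + 5))/(X + X) = (X + 0*(5 + X))/((2*X)) = (X + 0)*(1/(2*X)) = X*(1/(2*X)) = ½)
((14 - 1*27)*(-22))*v(-4) = ((14 - 1*27)*(-22))*(½) = ((14 - 27)*(-22))*(½) = -13*(-22)*(½) = 286*(½) = 143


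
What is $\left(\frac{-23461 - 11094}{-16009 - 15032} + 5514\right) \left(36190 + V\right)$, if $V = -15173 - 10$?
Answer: $\frac{3596285571403}{31041} \approx 1.1586 \cdot 10^{8}$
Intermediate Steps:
$V = -15183$
$\left(\frac{-23461 - 11094}{-16009 - 15032} + 5514\right) \left(36190 + V\right) = \left(\frac{-23461 - 11094}{-16009 - 15032} + 5514\right) \left(36190 - 15183\right) = \left(- \frac{34555}{-16009 - 15032} + 5514\right) 21007 = \left(- \frac{34555}{-31041} + 5514\right) 21007 = \left(\left(-34555\right) \left(- \frac{1}{31041}\right) + 5514\right) 21007 = \left(\frac{34555}{31041} + 5514\right) 21007 = \frac{171194629}{31041} \cdot 21007 = \frac{3596285571403}{31041}$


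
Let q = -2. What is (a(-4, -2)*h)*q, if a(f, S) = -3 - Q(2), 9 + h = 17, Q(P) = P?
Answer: 80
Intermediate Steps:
h = 8 (h = -9 + 17 = 8)
a(f, S) = -5 (a(f, S) = -3 - 1*2 = -3 - 2 = -5)
(a(-4, -2)*h)*q = -5*8*(-2) = -40*(-2) = 80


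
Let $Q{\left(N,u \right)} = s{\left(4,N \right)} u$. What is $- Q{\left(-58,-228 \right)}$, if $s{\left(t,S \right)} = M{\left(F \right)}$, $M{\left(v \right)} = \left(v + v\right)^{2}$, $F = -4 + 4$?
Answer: $0$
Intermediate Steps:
$F = 0$
$M{\left(v \right)} = 4 v^{2}$ ($M{\left(v \right)} = \left(2 v\right)^{2} = 4 v^{2}$)
$s{\left(t,S \right)} = 0$ ($s{\left(t,S \right)} = 4 \cdot 0^{2} = 4 \cdot 0 = 0$)
$Q{\left(N,u \right)} = 0$ ($Q{\left(N,u \right)} = 0 u = 0$)
$- Q{\left(-58,-228 \right)} = \left(-1\right) 0 = 0$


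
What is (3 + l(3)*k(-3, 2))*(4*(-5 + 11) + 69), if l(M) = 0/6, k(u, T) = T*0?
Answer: 279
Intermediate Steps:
k(u, T) = 0
l(M) = 0 (l(M) = 0*(⅙) = 0)
(3 + l(3)*k(-3, 2))*(4*(-5 + 11) + 69) = (3 + 0*0)*(4*(-5 + 11) + 69) = (3 + 0)*(4*6 + 69) = 3*(24 + 69) = 3*93 = 279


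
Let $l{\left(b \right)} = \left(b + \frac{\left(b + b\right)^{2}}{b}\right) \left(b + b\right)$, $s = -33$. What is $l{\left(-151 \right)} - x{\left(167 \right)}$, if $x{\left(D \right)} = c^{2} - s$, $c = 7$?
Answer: $227928$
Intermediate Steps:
$x{\left(D \right)} = 82$ ($x{\left(D \right)} = 7^{2} - -33 = 49 + 33 = 82$)
$l{\left(b \right)} = 10 b^{2}$ ($l{\left(b \right)} = \left(b + \frac{\left(2 b\right)^{2}}{b}\right) 2 b = \left(b + \frac{4 b^{2}}{b}\right) 2 b = \left(b + 4 b\right) 2 b = 5 b 2 b = 10 b^{2}$)
$l{\left(-151 \right)} - x{\left(167 \right)} = 10 \left(-151\right)^{2} - 82 = 10 \cdot 22801 - 82 = 228010 - 82 = 227928$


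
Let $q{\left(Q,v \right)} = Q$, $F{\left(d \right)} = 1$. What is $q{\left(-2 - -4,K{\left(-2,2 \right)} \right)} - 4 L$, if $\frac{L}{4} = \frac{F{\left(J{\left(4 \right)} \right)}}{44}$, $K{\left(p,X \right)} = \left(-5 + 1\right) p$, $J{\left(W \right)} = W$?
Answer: $\frac{18}{11} \approx 1.6364$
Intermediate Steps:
$K{\left(p,X \right)} = - 4 p$
$L = \frac{1}{11}$ ($L = 4 \cdot 1 \cdot \frac{1}{44} = 4 \cdot \frac{1}{44} = \frac{1}{11} \approx 0.090909$)
$q{\left(-2 - -4,K{\left(-2,2 \right)} \right)} - 4 L = \left(-2 - -4\right) - \frac{4}{11} = \left(-2 + 4\right) - \frac{4}{11} = 2 - \frac{4}{11} = \frac{18}{11}$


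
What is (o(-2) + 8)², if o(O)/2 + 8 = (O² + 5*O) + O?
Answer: 576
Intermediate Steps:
o(O) = -16 + 2*O² + 12*O (o(O) = -16 + 2*((O² + 5*O) + O) = -16 + 2*(O² + 6*O) = -16 + (2*O² + 12*O) = -16 + 2*O² + 12*O)
(o(-2) + 8)² = ((-16 + 2*(-2)² + 12*(-2)) + 8)² = ((-16 + 2*4 - 24) + 8)² = ((-16 + 8 - 24) + 8)² = (-32 + 8)² = (-24)² = 576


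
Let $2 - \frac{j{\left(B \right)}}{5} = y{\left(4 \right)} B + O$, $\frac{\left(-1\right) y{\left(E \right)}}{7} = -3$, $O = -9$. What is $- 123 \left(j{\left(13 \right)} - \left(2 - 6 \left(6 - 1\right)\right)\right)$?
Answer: $157686$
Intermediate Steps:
$y{\left(E \right)} = 21$ ($y{\left(E \right)} = \left(-7\right) \left(-3\right) = 21$)
$j{\left(B \right)} = 55 - 105 B$ ($j{\left(B \right)} = 10 - 5 \left(21 B - 9\right) = 10 - 5 \left(-9 + 21 B\right) = 10 - \left(-45 + 105 B\right) = 55 - 105 B$)
$- 123 \left(j{\left(13 \right)} - \left(2 - 6 \left(6 - 1\right)\right)\right) = - 123 \left(\left(55 - 1365\right) - \left(2 - 6 \left(6 - 1\right)\right)\right) = - 123 \left(\left(55 - 1365\right) + \left(-2 + 6 \cdot 5\right)\right) = - 123 \left(-1310 + \left(-2 + 30\right)\right) = - 123 \left(-1310 + 28\right) = \left(-123\right) \left(-1282\right) = 157686$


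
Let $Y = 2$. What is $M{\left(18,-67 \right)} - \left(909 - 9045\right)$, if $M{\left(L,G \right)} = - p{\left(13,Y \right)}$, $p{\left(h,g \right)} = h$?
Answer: $8123$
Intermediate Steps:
$M{\left(L,G \right)} = -13$ ($M{\left(L,G \right)} = \left(-1\right) 13 = -13$)
$M{\left(18,-67 \right)} - \left(909 - 9045\right) = -13 - \left(909 - 9045\right) = -13 - -8136 = -13 + 8136 = 8123$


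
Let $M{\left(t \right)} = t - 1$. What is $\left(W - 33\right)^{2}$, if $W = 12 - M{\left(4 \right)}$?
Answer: $576$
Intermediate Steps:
$M{\left(t \right)} = -1 + t$
$W = 9$ ($W = 12 - \left(-1 + 4\right) = 12 - 3 = 9$)
$\left(W - 33\right)^{2} = \left(9 - 33\right)^{2} = \left(-24\right)^{2} = 576$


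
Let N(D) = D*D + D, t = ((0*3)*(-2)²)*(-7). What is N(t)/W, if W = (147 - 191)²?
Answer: 0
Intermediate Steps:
t = 0 (t = (0*4)*(-7) = 0*(-7) = 0)
N(D) = D + D² (N(D) = D² + D = D + D²)
W = 1936 (W = (-44)² = 1936)
N(t)/W = (0*(1 + 0))/1936 = (0*1)*(1/1936) = 0*(1/1936) = 0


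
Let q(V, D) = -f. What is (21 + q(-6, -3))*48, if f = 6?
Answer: 720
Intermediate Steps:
q(V, D) = -6 (q(V, D) = -1*6 = -6)
(21 + q(-6, -3))*48 = (21 - 6)*48 = 15*48 = 720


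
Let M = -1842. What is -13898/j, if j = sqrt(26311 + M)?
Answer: -13898*sqrt(24469)/24469 ≈ -88.847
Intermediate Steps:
j = sqrt(24469) (j = sqrt(26311 - 1842) = sqrt(24469) ≈ 156.43)
-13898/j = -13898*sqrt(24469)/24469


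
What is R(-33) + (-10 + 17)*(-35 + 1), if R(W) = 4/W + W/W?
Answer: -7825/33 ≈ -237.12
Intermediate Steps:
R(W) = 1 + 4/W (R(W) = 4/W + 1 = 1 + 4/W)
R(-33) + (-10 + 17)*(-35 + 1) = (4 - 33)/(-33) + (-10 + 17)*(-35 + 1) = -1/33*(-29) + 7*(-34) = 29/33 - 238 = -7825/33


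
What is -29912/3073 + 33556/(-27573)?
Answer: -132554452/12104547 ≈ -10.951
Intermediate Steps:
-29912/3073 + 33556/(-27573) = -29912*1/3073 + 33556*(-1/27573) = -29912/3073 - 33556/27573 = -132554452/12104547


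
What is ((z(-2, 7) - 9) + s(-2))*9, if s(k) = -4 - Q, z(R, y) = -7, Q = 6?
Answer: -234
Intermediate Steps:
s(k) = -10 (s(k) = -4 - 1*6 = -4 - 6 = -10)
((z(-2, 7) - 9) + s(-2))*9 = ((-7 - 9) - 10)*9 = (-16 - 10)*9 = -26*9 = -234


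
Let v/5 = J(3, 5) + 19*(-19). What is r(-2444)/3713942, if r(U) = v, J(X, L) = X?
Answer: -895/1856971 ≈ -0.00048197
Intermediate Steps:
v = -1790 (v = 5*(3 + 19*(-19)) = 5*(3 - 361) = 5*(-358) = -1790)
r(U) = -1790
r(-2444)/3713942 = -1790/3713942 = -1790*1/3713942 = -895/1856971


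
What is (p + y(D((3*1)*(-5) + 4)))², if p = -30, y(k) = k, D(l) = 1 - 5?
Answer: 1156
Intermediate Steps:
D(l) = -4
(p + y(D((3*1)*(-5) + 4)))² = (-30 - 4)² = (-34)² = 1156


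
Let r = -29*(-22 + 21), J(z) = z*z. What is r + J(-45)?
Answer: 2054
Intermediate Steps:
J(z) = z**2
r = 29 (r = -29*(-1) = 29)
r + J(-45) = 29 + (-45)**2 = 29 + 2025 = 2054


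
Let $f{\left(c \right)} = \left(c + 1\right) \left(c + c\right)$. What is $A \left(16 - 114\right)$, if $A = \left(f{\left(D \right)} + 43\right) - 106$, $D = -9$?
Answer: $-7938$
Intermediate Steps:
$f{\left(c \right)} = 2 c \left(1 + c\right)$ ($f{\left(c \right)} = \left(1 + c\right) 2 c = 2 c \left(1 + c\right)$)
$A = 81$ ($A = \left(2 \left(-9\right) \left(1 - 9\right) + 43\right) - 106 = \left(2 \left(-9\right) \left(-8\right) + 43\right) - 106 = \left(144 + 43\right) - 106 = 187 - 106 = 81$)
$A \left(16 - 114\right) = 81 \left(16 - 114\right) = 81 \left(-98\right) = -7938$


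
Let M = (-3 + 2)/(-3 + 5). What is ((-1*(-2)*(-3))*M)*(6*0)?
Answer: 0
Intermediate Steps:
M = -½ (M = -1/2 = -1*½ = -½ ≈ -0.50000)
((-1*(-2)*(-3))*M)*(6*0) = ((-1*(-2)*(-3))*(-½))*(6*0) = ((2*(-3))*(-½))*0 = -6*(-½)*0 = 3*0 = 0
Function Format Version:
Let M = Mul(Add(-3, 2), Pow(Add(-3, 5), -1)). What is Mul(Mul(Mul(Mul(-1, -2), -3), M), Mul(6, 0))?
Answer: 0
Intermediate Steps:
M = Rational(-1, 2) (M = Mul(-1, Pow(2, -1)) = Mul(-1, Rational(1, 2)) = Rational(-1, 2) ≈ -0.50000)
Mul(Mul(Mul(Mul(-1, -2), -3), M), Mul(6, 0)) = Mul(Mul(Mul(Mul(-1, -2), -3), Rational(-1, 2)), Mul(6, 0)) = Mul(Mul(Mul(2, -3), Rational(-1, 2)), 0) = Mul(Mul(-6, Rational(-1, 2)), 0) = Mul(3, 0) = 0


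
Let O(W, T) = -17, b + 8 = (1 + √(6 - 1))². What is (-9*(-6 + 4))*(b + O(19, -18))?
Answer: -342 + 36*√5 ≈ -261.50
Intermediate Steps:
b = -8 + (1 + √5)² (b = -8 + (1 + √(6 - 1))² = -8 + (1 + √5)² ≈ 2.4721)
(-9*(-6 + 4))*(b + O(19, -18)) = (-9*(-6 + 4))*((-2 + 2*√5) - 17) = (-9*(-2))*(-19 + 2*√5) = 18*(-19 + 2*√5) = -342 + 36*√5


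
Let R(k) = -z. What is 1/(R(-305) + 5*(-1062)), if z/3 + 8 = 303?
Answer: -1/6195 ≈ -0.00016142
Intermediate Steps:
z = 885 (z = -24 + 3*303 = -24 + 909 = 885)
R(k) = -885 (R(k) = -1*885 = -885)
1/(R(-305) + 5*(-1062)) = 1/(-885 + 5*(-1062)) = 1/(-885 - 5310) = 1/(-6195) = -1/6195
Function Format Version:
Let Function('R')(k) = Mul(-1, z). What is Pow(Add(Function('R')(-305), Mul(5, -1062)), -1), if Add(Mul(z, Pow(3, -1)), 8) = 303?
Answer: Rational(-1, 6195) ≈ -0.00016142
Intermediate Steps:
z = 885 (z = Add(-24, Mul(3, 303)) = Add(-24, 909) = 885)
Function('R')(k) = -885 (Function('R')(k) = Mul(-1, 885) = -885)
Pow(Add(Function('R')(-305), Mul(5, -1062)), -1) = Pow(Add(-885, Mul(5, -1062)), -1) = Pow(Add(-885, -5310), -1) = Pow(-6195, -1) = Rational(-1, 6195)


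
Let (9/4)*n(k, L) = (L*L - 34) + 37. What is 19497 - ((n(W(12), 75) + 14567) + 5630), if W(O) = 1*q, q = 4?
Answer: -9604/3 ≈ -3201.3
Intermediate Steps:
W(O) = 4 (W(O) = 1*4 = 4)
n(k, L) = 4/3 + 4*L**2/9 (n(k, L) = 4*((L*L - 34) + 37)/9 = 4*((L**2 - 34) + 37)/9 = 4*((-34 + L**2) + 37)/9 = 4*(3 + L**2)/9 = 4/3 + 4*L**2/9)
19497 - ((n(W(12), 75) + 14567) + 5630) = 19497 - (((4/3 + (4/9)*75**2) + 14567) + 5630) = 19497 - (((4/3 + (4/9)*5625) + 14567) + 5630) = 19497 - (((4/3 + 2500) + 14567) + 5630) = 19497 - ((7504/3 + 14567) + 5630) = 19497 - (51205/3 + 5630) = 19497 - 1*68095/3 = 19497 - 68095/3 = -9604/3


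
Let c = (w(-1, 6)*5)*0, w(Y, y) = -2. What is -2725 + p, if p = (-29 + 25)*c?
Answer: -2725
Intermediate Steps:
c = 0 (c = -2*5*0 = -10*0 = 0)
p = 0 (p = (-29 + 25)*0 = -4*0 = 0)
-2725 + p = -2725 + 0 = -2725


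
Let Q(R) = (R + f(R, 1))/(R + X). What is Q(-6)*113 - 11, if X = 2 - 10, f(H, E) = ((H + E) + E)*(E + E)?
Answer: 102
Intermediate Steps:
f(H, E) = 2*E*(H + 2*E) (f(H, E) = ((E + H) + E)*(2*E) = (H + 2*E)*(2*E) = 2*E*(H + 2*E))
X = -8
Q(R) = (4 + 3*R)/(-8 + R) (Q(R) = (R + 2*1*(R + 2*1))/(R - 8) = (R + 2*1*(R + 2))/(-8 + R) = (R + 2*1*(2 + R))/(-8 + R) = (R + (4 + 2*R))/(-8 + R) = (4 + 3*R)/(-8 + R))
Q(-6)*113 - 11 = ((4 + 3*(-6))/(-8 - 6))*113 - 11 = ((4 - 18)/(-14))*113 - 11 = -1/14*(-14)*113 - 11 = 1*113 - 11 = 113 - 11 = 102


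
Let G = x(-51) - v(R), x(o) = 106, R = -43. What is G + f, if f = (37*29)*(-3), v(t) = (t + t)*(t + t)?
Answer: -10509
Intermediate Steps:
v(t) = 4*t**2 (v(t) = (2*t)*(2*t) = 4*t**2)
f = -3219 (f = 1073*(-3) = -3219)
G = -7290 (G = 106 - 4*(-43)**2 = 106 - 4*1849 = 106 - 1*7396 = 106 - 7396 = -7290)
G + f = -7290 - 3219 = -10509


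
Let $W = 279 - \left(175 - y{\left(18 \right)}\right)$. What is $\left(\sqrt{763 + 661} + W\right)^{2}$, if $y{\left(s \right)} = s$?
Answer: $16308 + 976 \sqrt{89} \approx 25516.0$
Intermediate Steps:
$W = 122$ ($W = 279 - \left(175 - 18\right) = 279 - 157 = 122$)
$\left(\sqrt{763 + 661} + W\right)^{2} = \left(\sqrt{763 + 661} + 122\right)^{2} = \left(\sqrt{1424} + 122\right)^{2} = \left(4 \sqrt{89} + 122\right)^{2} = \left(122 + 4 \sqrt{89}\right)^{2}$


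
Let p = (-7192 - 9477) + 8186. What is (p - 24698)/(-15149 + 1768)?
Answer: 33181/13381 ≈ 2.4797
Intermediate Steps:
p = -8483 (p = -16669 + 8186 = -8483)
(p - 24698)/(-15149 + 1768) = (-8483 - 24698)/(-15149 + 1768) = -33181/(-13381) = -33181*(-1/13381) = 33181/13381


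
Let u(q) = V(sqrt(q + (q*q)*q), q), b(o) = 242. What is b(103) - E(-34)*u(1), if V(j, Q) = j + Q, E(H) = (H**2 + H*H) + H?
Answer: -2036 - 2278*sqrt(2) ≈ -5257.6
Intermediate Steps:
E(H) = H + 2*H**2 (E(H) = (H**2 + H**2) + H = 2*H**2 + H = H + 2*H**2)
V(j, Q) = Q + j
u(q) = q + sqrt(q + q**3) (u(q) = q + sqrt(q + (q*q)*q) = q + sqrt(q + q**2*q) = q + sqrt(q + q**3))
b(103) - E(-34)*u(1) = 242 - (-34*(1 + 2*(-34)))*(1 + sqrt(1 + 1**3)) = 242 - (-34*(1 - 68))*(1 + sqrt(1 + 1)) = 242 - (-34*(-67))*(1 + sqrt(2)) = 242 - 2278*(1 + sqrt(2)) = 242 - (2278 + 2278*sqrt(2)) = 242 + (-2278 - 2278*sqrt(2)) = -2036 - 2278*sqrt(2)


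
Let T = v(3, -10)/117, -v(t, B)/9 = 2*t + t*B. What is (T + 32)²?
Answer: 193600/169 ≈ 1145.6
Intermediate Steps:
v(t, B) = -18*t - 9*B*t (v(t, B) = -9*(2*t + t*B) = -9*(2*t + B*t) = -18*t - 9*B*t)
T = 24/13 (T = -9*3*(2 - 10)/117 = -9*3*(-8)*(1/117) = 216*(1/117) = 24/13 ≈ 1.8462)
(T + 32)² = (24/13 + 32)² = (440/13)² = 193600/169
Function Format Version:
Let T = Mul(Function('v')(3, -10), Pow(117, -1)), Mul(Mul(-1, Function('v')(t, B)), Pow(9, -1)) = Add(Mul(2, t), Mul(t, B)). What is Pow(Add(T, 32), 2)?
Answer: Rational(193600, 169) ≈ 1145.6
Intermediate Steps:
Function('v')(t, B) = Add(Mul(-18, t), Mul(-9, B, t)) (Function('v')(t, B) = Mul(-9, Add(Mul(2, t), Mul(t, B))) = Mul(-9, Add(Mul(2, t), Mul(B, t))) = Add(Mul(-18, t), Mul(-9, B, t)))
T = Rational(24, 13) (T = Mul(Mul(-9, 3, Add(2, -10)), Pow(117, -1)) = Mul(Mul(-9, 3, -8), Rational(1, 117)) = Mul(216, Rational(1, 117)) = Rational(24, 13) ≈ 1.8462)
Pow(Add(T, 32), 2) = Pow(Add(Rational(24, 13), 32), 2) = Pow(Rational(440, 13), 2) = Rational(193600, 169)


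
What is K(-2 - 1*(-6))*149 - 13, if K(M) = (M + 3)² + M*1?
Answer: 7884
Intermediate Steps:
K(M) = M + (3 + M)² (K(M) = (3 + M)² + M = M + (3 + M)²)
K(-2 - 1*(-6))*149 - 13 = ((-2 - 1*(-6)) + (3 + (-2 - 1*(-6)))²)*149 - 13 = ((-2 + 6) + (3 + (-2 + 6))²)*149 - 13 = (4 + (3 + 4)²)*149 - 13 = (4 + 7²)*149 - 13 = (4 + 49)*149 - 13 = 53*149 - 13 = 7897 - 13 = 7884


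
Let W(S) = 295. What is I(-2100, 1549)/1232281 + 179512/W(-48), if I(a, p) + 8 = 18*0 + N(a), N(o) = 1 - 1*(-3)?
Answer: 221209225692/363522895 ≈ 608.52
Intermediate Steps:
N(o) = 4 (N(o) = 1 + 3 = 4)
I(a, p) = -4 (I(a, p) = -8 + (18*0 + 4) = -8 + (0 + 4) = -8 + 4 = -4)
I(-2100, 1549)/1232281 + 179512/W(-48) = -4/1232281 + 179512/295 = 221209225692/363522895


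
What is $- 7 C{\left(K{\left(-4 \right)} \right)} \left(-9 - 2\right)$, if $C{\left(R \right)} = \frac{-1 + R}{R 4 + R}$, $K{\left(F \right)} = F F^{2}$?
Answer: $\frac{1001}{64} \approx 15.641$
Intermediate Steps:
$K{\left(F \right)} = F^{3}$
$C{\left(R \right)} = \frac{-1 + R}{5 R}$ ($C{\left(R \right)} = \frac{-1 + R}{4 R + R} = \frac{-1 + R}{5 R}$)
$- 7 C{\left(K{\left(-4 \right)} \right)} \left(-9 - 2\right) = - 7 \frac{-1 + \left(-4\right)^{3}}{5 \left(-4\right)^{3}} \left(-9 - 2\right) = - 7 \frac{-1 - 64}{5 \left(-64\right)} \left(-9 - 2\right) = - 7 \cdot \frac{1}{5} \left(- \frac{1}{64}\right) \left(-65\right) \left(-11\right) = \left(-7\right) \frac{13}{64} \left(-11\right) = \left(- \frac{91}{64}\right) \left(-11\right) = \frac{1001}{64}$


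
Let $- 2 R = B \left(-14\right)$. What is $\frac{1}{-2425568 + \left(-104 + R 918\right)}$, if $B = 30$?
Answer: $- \frac{1}{2232892} \approx -4.4785 \cdot 10^{-7}$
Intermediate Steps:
$R = 210$ ($R = - \frac{30 \left(-14\right)}{2} = \left(- \frac{1}{2}\right) \left(-420\right) = 210$)
$\frac{1}{-2425568 + \left(-104 + R 918\right)} = \frac{1}{-2425568 + \left(-104 + 210 \cdot 918\right)} = \frac{1}{-2425568 + \left(-104 + 192780\right)} = \frac{1}{-2425568 + 192676} = \frac{1}{-2232892} = - \frac{1}{2232892}$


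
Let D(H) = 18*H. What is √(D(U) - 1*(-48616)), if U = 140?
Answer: 8*√799 ≈ 226.13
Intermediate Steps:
√(D(U) - 1*(-48616)) = √(18*140 - 1*(-48616)) = √(2520 + 48616) = √51136 = 8*√799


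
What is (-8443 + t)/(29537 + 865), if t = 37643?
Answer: 14600/15201 ≈ 0.96046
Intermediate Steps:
(-8443 + t)/(29537 + 865) = (-8443 + 37643)/(29537 + 865) = 29200/30402 = 29200*(1/30402) = 14600/15201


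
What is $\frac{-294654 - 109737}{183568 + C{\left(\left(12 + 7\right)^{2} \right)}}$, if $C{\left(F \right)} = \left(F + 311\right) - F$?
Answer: $- \frac{134797}{61293} \approx -2.1992$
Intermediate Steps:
$C{\left(F \right)} = 311$ ($C{\left(F \right)} = \left(311 + F\right) - F = 311$)
$\frac{-294654 - 109737}{183568 + C{\left(\left(12 + 7\right)^{2} \right)}} = \frac{-294654 - 109737}{183568 + 311} = - \frac{404391}{183879} = \left(-404391\right) \frac{1}{183879} = - \frac{134797}{61293}$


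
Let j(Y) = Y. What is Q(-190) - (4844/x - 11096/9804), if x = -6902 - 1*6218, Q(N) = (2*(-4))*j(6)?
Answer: -19674661/423120 ≈ -46.499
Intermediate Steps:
Q(N) = -48 (Q(N) = (2*(-4))*6 = -8*6 = -48)
x = -13120 (x = -6902 - 6218 = -13120)
Q(-190) - (4844/x - 11096/9804) = -48 - (4844/(-13120) - 11096/9804) = -48 - (4844*(-1/13120) - 11096*1/9804) = -48 - (-1211/3280 - 146/129) = -48 - 1*(-635099/423120) = -48 + 635099/423120 = -19674661/423120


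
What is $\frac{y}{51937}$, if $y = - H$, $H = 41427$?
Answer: $- \frac{41427}{51937} \approx -0.79764$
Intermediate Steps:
$y = -41427$ ($y = \left(-1\right) 41427 = -41427$)
$\frac{y}{51937} = - \frac{41427}{51937}$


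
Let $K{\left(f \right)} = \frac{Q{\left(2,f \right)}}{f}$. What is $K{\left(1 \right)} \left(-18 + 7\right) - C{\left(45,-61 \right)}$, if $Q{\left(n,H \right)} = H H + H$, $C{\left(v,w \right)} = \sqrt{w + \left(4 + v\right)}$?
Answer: $-22 - 2 i \sqrt{3} \approx -22.0 - 3.4641 i$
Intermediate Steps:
$C{\left(v,w \right)} = \sqrt{4 + v + w}$
$Q{\left(n,H \right)} = H + H^{2}$ ($Q{\left(n,H \right)} = H^{2} + H = H + H^{2}$)
$K{\left(f \right)} = 1 + f$ ($K{\left(f \right)} = \frac{f \left(1 + f\right)}{f} = 1 + f$)
$K{\left(1 \right)} \left(-18 + 7\right) - C{\left(45,-61 \right)} = \left(1 + 1\right) \left(-18 + 7\right) - \sqrt{4 + 45 - 61} = 2 \left(-11\right) - \sqrt{-12} = -22 - 2 i \sqrt{3}$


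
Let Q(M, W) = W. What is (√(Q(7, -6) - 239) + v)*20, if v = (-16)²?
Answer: 5120 + 140*I*√5 ≈ 5120.0 + 313.05*I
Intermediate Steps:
v = 256
(√(Q(7, -6) - 239) + v)*20 = (√(-6 - 239) + 256)*20 = (√(-245) + 256)*20 = (7*I*√5 + 256)*20 = (256 + 7*I*√5)*20 = 5120 + 140*I*√5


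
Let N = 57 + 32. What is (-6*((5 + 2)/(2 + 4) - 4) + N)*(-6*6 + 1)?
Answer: -3710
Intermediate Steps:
N = 89
(-6*((5 + 2)/(2 + 4) - 4) + N)*(-6*6 + 1) = (-6*((5 + 2)/(2 + 4) - 4) + 89)*(-6*6 + 1) = (-6*(7/6 - 4) + 89)*(-36 + 1) = (-6*(7*(⅙) - 4) + 89)*(-35) = (-6*(7/6 - 4) + 89)*(-35) = (-6*(-17/6) + 89)*(-35) = (17 + 89)*(-35) = 106*(-35) = -3710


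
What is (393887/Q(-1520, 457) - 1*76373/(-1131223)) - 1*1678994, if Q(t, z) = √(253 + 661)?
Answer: -1899316553289/1131223 + 393887*√914/914 ≈ -1.6660e+6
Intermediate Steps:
Q(t, z) = √914
(393887/Q(-1520, 457) - 1*76373/(-1131223)) - 1*1678994 = (393887/(√914) - 1*76373/(-1131223)) - 1*1678994 = (393887*(√914/914) - 76373*(-1/1131223)) - 1678994 = (393887*√914/914 + 76373/1131223) - 1678994 = (76373/1131223 + 393887*√914/914) - 1678994 = -1899316553289/1131223 + 393887*√914/914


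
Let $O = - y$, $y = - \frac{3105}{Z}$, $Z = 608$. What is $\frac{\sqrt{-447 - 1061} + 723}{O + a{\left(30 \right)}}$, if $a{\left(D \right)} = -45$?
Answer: $- \frac{146528}{8085} - \frac{1216 i \sqrt{377}}{24255} \approx -18.123 - 0.97343 i$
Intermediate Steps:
$y = - \frac{3105}{608} \approx -5.1069$
$O = \frac{3105}{608}$ ($O = \left(-1\right) \left(- \frac{3105}{608}\right) = \frac{3105}{608} \approx 5.1069$)
$\frac{\sqrt{-447 - 1061} + 723}{O + a{\left(30 \right)}} = \frac{\sqrt{-447 - 1061} + 723}{\frac{3105}{608} - 45} = \frac{\sqrt{-1508} + 723}{- \frac{24255}{608}} = \left(2 i \sqrt{377} + 723\right) \left(- \frac{608}{24255}\right) = \left(723 + 2 i \sqrt{377}\right) \left(- \frac{608}{24255}\right) = - \frac{146528}{8085} - \frac{1216 i \sqrt{377}}{24255}$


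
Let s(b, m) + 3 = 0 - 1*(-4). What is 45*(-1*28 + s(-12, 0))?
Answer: -1215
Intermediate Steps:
s(b, m) = 1 (s(b, m) = -3 + (0 - 1*(-4)) = -3 + (0 + 4) = -3 + 4 = 1)
45*(-1*28 + s(-12, 0)) = 45*(-1*28 + 1) = 45*(-28 + 1) = 45*(-27) = -1215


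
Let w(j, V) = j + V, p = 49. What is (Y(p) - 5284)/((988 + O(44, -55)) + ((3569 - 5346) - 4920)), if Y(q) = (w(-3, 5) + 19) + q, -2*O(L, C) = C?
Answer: 948/1033 ≈ 0.91772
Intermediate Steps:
w(j, V) = V + j
O(L, C) = -C/2
Y(q) = 21 + q (Y(q) = ((5 - 3) + 19) + q = (2 + 19) + q = 21 + q)
(Y(p) - 5284)/((988 + O(44, -55)) + ((3569 - 5346) - 4920)) = ((21 + 49) - 5284)/((988 - 1/2*(-55)) + ((3569 - 5346) - 4920)) = (70 - 5284)/((988 + 55/2) + (-1777 - 4920)) = -5214/(2031/2 - 6697) = -5214/(-11363/2) = -5214*(-2/11363) = 948/1033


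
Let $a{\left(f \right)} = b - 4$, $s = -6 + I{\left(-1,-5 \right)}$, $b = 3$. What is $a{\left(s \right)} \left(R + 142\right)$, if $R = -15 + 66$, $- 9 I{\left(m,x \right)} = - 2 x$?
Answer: $-193$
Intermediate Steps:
$I{\left(m,x \right)} = \frac{2 x}{9}$ ($I{\left(m,x \right)} = - \frac{\left(-2\right) x}{9} = \frac{2 x}{9}$)
$s = - \frac{64}{9}$ ($s = -6 + \frac{2}{9} \left(-5\right) = -6 - \frac{10}{9} = - \frac{64}{9} \approx -7.1111$)
$a{\left(f \right)} = -1$ ($a{\left(f \right)} = 3 - 4 = -1$)
$R = 51$
$a{\left(s \right)} \left(R + 142\right) = - (51 + 142) = \left(-1\right) 193 = -193$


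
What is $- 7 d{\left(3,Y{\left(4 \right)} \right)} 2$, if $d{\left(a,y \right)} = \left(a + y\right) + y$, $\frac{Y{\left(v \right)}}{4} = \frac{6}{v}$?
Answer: $-210$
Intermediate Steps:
$Y{\left(v \right)} = \frac{24}{v}$ ($Y{\left(v \right)} = 4 \frac{6}{v} = \frac{24}{v}$)
$d{\left(a,y \right)} = a + 2 y$
$- 7 d{\left(3,Y{\left(4 \right)} \right)} 2 = - 7 \left(3 + 2 \cdot \frac{24}{4}\right) 2 = - 7 \left(3 + 2 \cdot 24 \cdot \frac{1}{4}\right) 2 = - 7 \left(3 + 2 \cdot 6\right) 2 = - 7 \left(3 + 12\right) 2 = \left(-7\right) 15 \cdot 2 = \left(-105\right) 2 = -210$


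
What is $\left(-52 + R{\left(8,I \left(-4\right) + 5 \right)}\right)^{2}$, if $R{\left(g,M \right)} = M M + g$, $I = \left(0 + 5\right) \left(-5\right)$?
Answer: $120582361$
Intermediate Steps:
$I = -25$ ($I = 5 \left(-5\right) = -25$)
$R{\left(g,M \right)} = g + M^{2}$ ($R{\left(g,M \right)} = M^{2} + g = g + M^{2}$)
$\left(-52 + R{\left(8,I \left(-4\right) + 5 \right)}\right)^{2} = \left(-52 + \left(8 + \left(\left(-25\right) \left(-4\right) + 5\right)^{2}\right)\right)^{2} = \left(-52 + \left(8 + \left(100 + 5\right)^{2}\right)\right)^{2} = \left(-52 + \left(8 + 105^{2}\right)\right)^{2} = \left(-52 + \left(8 + 11025\right)\right)^{2} = \left(-52 + 11033\right)^{2} = 10981^{2} = 120582361$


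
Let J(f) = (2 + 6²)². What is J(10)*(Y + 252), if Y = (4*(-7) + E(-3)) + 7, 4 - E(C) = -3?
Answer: 343672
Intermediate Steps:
E(C) = 7 (E(C) = 4 - 1*(-3) = 4 + 3 = 7)
J(f) = 1444 (J(f) = (2 + 36)² = 38² = 1444)
Y = -14 (Y = (4*(-7) + 7) + 7 = (-28 + 7) + 7 = -21 + 7 = -14)
J(10)*(Y + 252) = 1444*(-14 + 252) = 1444*238 = 343672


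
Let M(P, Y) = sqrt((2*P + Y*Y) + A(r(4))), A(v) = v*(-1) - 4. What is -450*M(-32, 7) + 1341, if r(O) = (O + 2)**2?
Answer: 1341 - 450*I*sqrt(55) ≈ 1341.0 - 3337.3*I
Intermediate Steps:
r(O) = (2 + O)**2
A(v) = -4 - v (A(v) = -v - 4 = -4 - v)
M(P, Y) = sqrt(-40 + Y**2 + 2*P) (M(P, Y) = sqrt((2*P + Y*Y) + (-4 - (2 + 4)**2)) = sqrt((2*P + Y**2) + (-4 - 1*6**2)) = sqrt((Y**2 + 2*P) + (-4 - 1*36)) = sqrt((Y**2 + 2*P) + (-4 - 36)) = sqrt((Y**2 + 2*P) - 40) = sqrt(-40 + Y**2 + 2*P))
-450*M(-32, 7) + 1341 = -450*sqrt(-40 + 7**2 + 2*(-32)) + 1341 = -450*sqrt(-40 + 49 - 64) + 1341 = -450*I*sqrt(55) + 1341 = 1341 - 450*I*sqrt(55)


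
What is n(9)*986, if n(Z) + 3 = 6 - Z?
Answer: -5916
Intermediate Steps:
n(Z) = 3 - Z (n(Z) = -3 + (6 - Z) = 3 - Z)
n(9)*986 = (3 - 1*9)*986 = (3 - 9)*986 = -6*986 = -5916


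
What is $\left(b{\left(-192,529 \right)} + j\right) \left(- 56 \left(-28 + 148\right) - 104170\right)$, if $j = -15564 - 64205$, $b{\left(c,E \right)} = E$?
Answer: $8786923600$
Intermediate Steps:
$j = -79769$
$\left(b{\left(-192,529 \right)} + j\right) \left(- 56 \left(-28 + 148\right) - 104170\right) = \left(529 - 79769\right) \left(- 56 \left(-28 + 148\right) - 104170\right) = - 79240 \left(\left(-56\right) 120 - 104170\right) = - 79240 \left(-6720 - 104170\right) = \left(-79240\right) \left(-110890\right) = 8786923600$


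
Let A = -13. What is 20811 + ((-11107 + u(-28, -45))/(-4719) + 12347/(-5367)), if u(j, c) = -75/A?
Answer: 2284008431534/109749783 ≈ 20811.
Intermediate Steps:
u(j, c) = 75/13 (u(j, c) = -75/(-13) = -75*(-1/13) = 75/13)
20811 + ((-11107 + u(-28, -45))/(-4719) + 12347/(-5367)) = 20811 + ((-11107 + 75/13)/(-4719) + 12347/(-5367)) = 20811 + (-144316/13*(-1/4719) + 12347*(-1/5367)) = 20811 + (144316/61347 - 12347/5367) = 20811 + 5697521/109749783 = 2284008431534/109749783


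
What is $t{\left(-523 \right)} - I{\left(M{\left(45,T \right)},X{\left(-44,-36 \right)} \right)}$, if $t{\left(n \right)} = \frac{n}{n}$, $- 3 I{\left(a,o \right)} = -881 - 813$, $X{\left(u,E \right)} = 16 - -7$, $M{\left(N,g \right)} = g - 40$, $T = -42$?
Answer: $- \frac{1691}{3} \approx -563.67$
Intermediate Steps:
$M{\left(N,g \right)} = -40 + g$
$X{\left(u,E \right)} = 23$ ($X{\left(u,E \right)} = 16 + 7 = 23$)
$I{\left(a,o \right)} = \frac{1694}{3}$ ($I{\left(a,o \right)} = - \frac{-881 - 813}{3} = \left(- \frac{1}{3}\right) \left(-1694\right) = \frac{1694}{3}$)
$t{\left(n \right)} = 1$
$t{\left(-523 \right)} - I{\left(M{\left(45,T \right)},X{\left(-44,-36 \right)} \right)} = 1 - \frac{1694}{3} = - \frac{1691}{3}$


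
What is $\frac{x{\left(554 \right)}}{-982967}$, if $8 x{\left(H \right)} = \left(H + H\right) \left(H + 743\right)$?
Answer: $- \frac{359269}{1965934} \approx -0.18275$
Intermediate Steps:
$x{\left(H \right)} = \frac{H \left(743 + H\right)}{4}$ ($x{\left(H \right)} = \frac{\left(H + H\right) \left(H + 743\right)}{8} = \frac{2 H \left(743 + H\right)}{8} = \frac{H \left(743 + H\right)}{4}$)
$\frac{x{\left(554 \right)}}{-982967} = \frac{\frac{1}{4} \cdot 554 \left(743 + 554\right)}{-982967} = \frac{1}{4} \cdot 554 \cdot 1297 \left(- \frac{1}{982967}\right) = \frac{359269}{2} \left(- \frac{1}{982967}\right) = - \frac{359269}{1965934}$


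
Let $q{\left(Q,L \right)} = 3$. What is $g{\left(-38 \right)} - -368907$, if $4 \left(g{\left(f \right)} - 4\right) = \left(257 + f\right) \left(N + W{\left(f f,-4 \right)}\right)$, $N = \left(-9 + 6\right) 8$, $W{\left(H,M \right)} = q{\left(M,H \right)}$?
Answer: $\frac{1471045}{4} \approx 3.6776 \cdot 10^{5}$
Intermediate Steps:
$W{\left(H,M \right)} = 3$
$N = -24$ ($N = \left(-3\right) 8 = -24$)
$g{\left(f \right)} = - \frac{5381}{4} - \frac{21 f}{4}$ ($g{\left(f \right)} = 4 + \frac{\left(257 + f\right) \left(-24 + 3\right)}{4} = 4 + \frac{\left(257 + f\right) \left(-21\right)}{4} = 4 + \frac{-5397 - 21 f}{4} = 4 - \left(\frac{5397}{4} + \frac{21 f}{4}\right) = - \frac{5381}{4} - \frac{21 f}{4}$)
$g{\left(-38 \right)} - -368907 = \left(- \frac{5381}{4} - - \frac{399}{2}\right) - -368907 = \left(- \frac{5381}{4} + \frac{399}{2}\right) + 368907 = - \frac{4583}{4} + 368907 = \frac{1471045}{4}$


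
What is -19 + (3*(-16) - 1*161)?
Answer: -228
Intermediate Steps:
-19 + (3*(-16) - 1*161) = -19 + (-48 - 161) = -19 - 209 = -228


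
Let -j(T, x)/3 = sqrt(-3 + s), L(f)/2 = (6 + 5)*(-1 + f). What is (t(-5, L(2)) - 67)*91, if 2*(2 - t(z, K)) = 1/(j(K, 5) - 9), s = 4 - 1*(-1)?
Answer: -11817/2 - 13*sqrt(2)/6 ≈ -5911.6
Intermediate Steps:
s = 5 (s = 4 + 1 = 5)
L(f) = -22 + 22*f (L(f) = 2*((6 + 5)*(-1 + f)) = 2*(11*(-1 + f)) = 2*(-11 + 11*f) = -22 + 22*f)
j(T, x) = -3*sqrt(2) (j(T, x) = -3*sqrt(-3 + 5) = -3*sqrt(2))
t(z, K) = 2 - 1/(2*(-9 - 3*sqrt(2))) (t(z, K) = 2 - 1/(2*(-3*sqrt(2) - 9)) = 2 - 1/(2*(-9 - 3*sqrt(2))))
(t(-5, L(2)) - 67)*91 = ((29/14 - sqrt(2)/42) - 67)*91 = (-909/14 - sqrt(2)/42)*91 = -11817/2 - 13*sqrt(2)/6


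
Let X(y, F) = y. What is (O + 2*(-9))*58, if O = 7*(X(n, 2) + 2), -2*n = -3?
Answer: 377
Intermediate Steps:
n = 3/2 (n = -1/2*(-3) = 3/2 ≈ 1.5000)
O = 49/2 (O = 7*(3/2 + 2) = 7*(7/2) = 49/2 ≈ 24.500)
(O + 2*(-9))*58 = (49/2 + 2*(-9))*58 = (49/2 - 18)*58 = (13/2)*58 = 377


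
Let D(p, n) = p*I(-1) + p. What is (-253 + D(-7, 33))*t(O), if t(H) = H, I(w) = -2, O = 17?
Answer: -4182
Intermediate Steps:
D(p, n) = -p (D(p, n) = p*(-2) + p = -2*p + p = -p)
(-253 + D(-7, 33))*t(O) = (-253 - 1*(-7))*17 = (-253 + 7)*17 = -246*17 = -4182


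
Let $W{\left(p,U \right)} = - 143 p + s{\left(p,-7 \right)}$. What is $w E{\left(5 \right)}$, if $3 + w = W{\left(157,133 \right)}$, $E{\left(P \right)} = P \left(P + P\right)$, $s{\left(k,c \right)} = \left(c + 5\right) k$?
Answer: $-1138400$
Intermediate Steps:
$s{\left(k,c \right)} = k \left(5 + c\right)$ ($s{\left(k,c \right)} = \left(5 + c\right) k = k \left(5 + c\right)$)
$W{\left(p,U \right)} = - 145 p$ ($W{\left(p,U \right)} = - 143 p + p \left(5 - 7\right) = - 143 p + p \left(-2\right) = - 143 p - 2 p = - 145 p$)
$E{\left(P \right)} = 2 P^{2}$ ($E{\left(P \right)} = P 2 P = 2 P^{2}$)
$w = -22768$ ($w = -3 - 22765 = -22768$)
$w E{\left(5 \right)} = - 22768 \cdot 2 \cdot 5^{2} = - 22768 \cdot 2 \cdot 25 = \left(-22768\right) 50 = -1138400$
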